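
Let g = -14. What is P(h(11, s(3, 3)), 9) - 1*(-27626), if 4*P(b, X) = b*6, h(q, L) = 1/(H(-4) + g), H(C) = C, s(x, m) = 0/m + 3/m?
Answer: 331511/12 ≈ 27626.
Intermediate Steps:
s(x, m) = 3/m (s(x, m) = 0 + 3/m = 3/m)
h(q, L) = -1/18 (h(q, L) = 1/(-4 - 14) = 1/(-18) = -1/18)
P(b, X) = 3*b/2 (P(b, X) = (b*6)/4 = (6*b)/4 = 3*b/2)
P(h(11, s(3, 3)), 9) - 1*(-27626) = (3/2)*(-1/18) - 1*(-27626) = -1/12 + 27626 = 331511/12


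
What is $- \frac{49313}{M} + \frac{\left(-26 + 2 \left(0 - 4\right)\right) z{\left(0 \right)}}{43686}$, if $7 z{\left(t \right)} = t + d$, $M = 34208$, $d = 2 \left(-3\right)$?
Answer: $- \frac{2512172599}{1743479136} \approx -1.4409$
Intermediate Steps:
$d = -6$
$z{\left(t \right)} = - \frac{6}{7} + \frac{t}{7}$ ($z{\left(t \right)} = \frac{t - 6}{7} = \frac{-6 + t}{7} = - \frac{6}{7} + \frac{t}{7}$)
$- \frac{49313}{M} + \frac{\left(-26 + 2 \left(0 - 4\right)\right) z{\left(0 \right)}}{43686} = - \frac{49313}{34208} + \frac{\left(-26 + 2 \left(0 - 4\right)\right) \left(- \frac{6}{7} + \frac{1}{7} \cdot 0\right)}{43686} = \left(-49313\right) \frac{1}{34208} + \left(-26 + 2 \left(-4\right)\right) \left(- \frac{6}{7} + 0\right) \frac{1}{43686} = - \frac{49313}{34208} + \left(-26 - 8\right) \left(- \frac{6}{7}\right) \frac{1}{43686} = - \frac{49313}{34208} + \left(-34\right) \left(- \frac{6}{7}\right) \frac{1}{43686} = - \frac{49313}{34208} + \frac{204}{7} \cdot \frac{1}{43686} = - \frac{49313}{34208} + \frac{34}{50967} = - \frac{2512172599}{1743479136}$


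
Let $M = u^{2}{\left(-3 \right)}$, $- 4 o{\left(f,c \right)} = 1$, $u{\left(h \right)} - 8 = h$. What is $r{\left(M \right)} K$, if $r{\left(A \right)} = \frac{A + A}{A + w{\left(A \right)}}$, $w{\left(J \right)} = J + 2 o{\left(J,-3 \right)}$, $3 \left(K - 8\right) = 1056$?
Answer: $\frac{4000}{11} \approx 363.64$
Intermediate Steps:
$u{\left(h \right)} = 8 + h$
$o{\left(f,c \right)} = - \frac{1}{4}$ ($o{\left(f,c \right)} = \left(- \frac{1}{4}\right) 1 = - \frac{1}{4}$)
$M = 25$ ($M = \left(8 - 3\right)^{2} = 5^{2} = 25$)
$K = 360$ ($K = 8 + \frac{1}{3} \cdot 1056 = 8 + 352 = 360$)
$w{\left(J \right)} = - \frac{1}{2} + J$ ($w{\left(J \right)} = J + 2 \left(- \frac{1}{4}\right) = J - \frac{1}{2} = - \frac{1}{2} + J$)
$r{\left(A \right)} = \frac{2 A}{- \frac{1}{2} + 2 A}$ ($r{\left(A \right)} = \frac{A + A}{A + \left(- \frac{1}{2} + A\right)} = \frac{2 A}{- \frac{1}{2} + 2 A}$)
$r{\left(M \right)} K = 4 \cdot 25 \frac{1}{-1 + 4 \cdot 25} \cdot 360 = 4 \cdot 25 \frac{1}{-1 + 100} \cdot 360 = 4 \cdot 25 \cdot \frac{1}{99} \cdot 360 = \frac{100}{99} \cdot 360 = \frac{4000}{11}$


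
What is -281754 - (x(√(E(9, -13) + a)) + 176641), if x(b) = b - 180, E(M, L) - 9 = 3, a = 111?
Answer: -458215 - √123 ≈ -4.5823e+5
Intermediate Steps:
E(M, L) = 12 (E(M, L) = 9 + 3 = 12)
x(b) = -180 + b
-281754 - (x(√(E(9, -13) + a)) + 176641) = -281754 - ((-180 + √(12 + 111)) + 176641) = -281754 - ((-180 + √123) + 176641) = -281754 - (176461 + √123) = -281754 + (-176461 - √123) = -458215 - √123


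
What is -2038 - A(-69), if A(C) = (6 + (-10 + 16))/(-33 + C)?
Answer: -34644/17 ≈ -2037.9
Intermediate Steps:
A(C) = 12/(-33 + C) (A(C) = (6 + 6)/(-33 + C) = 12/(-33 + C))
-2038 - A(-69) = -2038 - 12/(-33 - 69) = -2038 - 12/(-102) = -2038 - 12*(-1)/102 = -2038 - 1*(-2/17) = -2038 + 2/17 = -34644/17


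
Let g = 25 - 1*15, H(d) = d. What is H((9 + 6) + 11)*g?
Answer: 260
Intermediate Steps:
g = 10 (g = 25 - 15 = 10)
H((9 + 6) + 11)*g = ((9 + 6) + 11)*10 = (15 + 11)*10 = 26*10 = 260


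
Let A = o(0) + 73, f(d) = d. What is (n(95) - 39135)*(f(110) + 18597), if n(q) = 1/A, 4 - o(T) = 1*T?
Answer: -56371561558/77 ≈ -7.3210e+8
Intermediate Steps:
o(T) = 4 - T
A = 77 (A = (4 - 1*0) + 73 = (4 + 0) + 73 = 4 + 73 = 77)
n(q) = 1/77
(n(95) - 39135)*(f(110) + 18597) = (1/77 - 39135)*(110 + 18597) = -3013394/77*18707 = -56371561558/77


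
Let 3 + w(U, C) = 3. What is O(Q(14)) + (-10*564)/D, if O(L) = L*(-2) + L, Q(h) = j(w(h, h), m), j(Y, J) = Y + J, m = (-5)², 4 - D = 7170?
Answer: -86755/3583 ≈ -24.213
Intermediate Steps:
w(U, C) = 0 (w(U, C) = -3 + 3 = 0)
D = -7166 (D = 4 - 1*7170 = 4 - 7170 = -7166)
m = 25
j(Y, J) = J + Y
Q(h) = 25 (Q(h) = 25 + 0 = 25)
O(L) = -L (O(L) = -2*L + L = -L)
O(Q(14)) + (-10*564)/D = -1*25 - 10*564/(-7166) = -25 - 5640*(-1/7166) = -25 + 2820/3583 = -86755/3583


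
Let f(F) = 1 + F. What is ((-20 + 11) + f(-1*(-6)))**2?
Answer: 4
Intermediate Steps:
((-20 + 11) + f(-1*(-6)))**2 = ((-20 + 11) + (1 - 1*(-6)))**2 = (-9 + (1 + 6))**2 = (-9 + 7)**2 = (-2)**2 = 4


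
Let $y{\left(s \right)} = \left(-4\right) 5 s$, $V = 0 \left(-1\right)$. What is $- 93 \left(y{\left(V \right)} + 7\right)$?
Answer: $-651$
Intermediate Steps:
$V = 0$
$y{\left(s \right)} = - 20 s$
$- 93 \left(y{\left(V \right)} + 7\right) = - 93 \left(\left(-20\right) 0 + 7\right) = - 93 \left(0 + 7\right) = \left(-93\right) 7 = -651$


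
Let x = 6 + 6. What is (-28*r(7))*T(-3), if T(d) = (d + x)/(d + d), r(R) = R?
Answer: 294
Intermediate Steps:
x = 12
T(d) = (12 + d)/(2*d) (T(d) = (d + 12)/(d + d) = (12 + d)/((2*d)) = (12 + d)*(1/(2*d)) = (12 + d)/(2*d))
(-28*r(7))*T(-3) = (-28*7)*((1/2)*(12 - 3)/(-3)) = -98*(-1)*9/3 = -196*(-3/2) = 294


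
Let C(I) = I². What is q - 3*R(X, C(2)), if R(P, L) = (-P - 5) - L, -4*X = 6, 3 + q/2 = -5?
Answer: 13/2 ≈ 6.5000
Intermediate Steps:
q = -16 (q = -6 + 2*(-5) = -6 - 10 = -16)
X = -3/2 (X = -¼*6 = -3/2 ≈ -1.5000)
R(P, L) = -5 - L - P (R(P, L) = (-5 - P) - L = -5 - L - P)
q - 3*R(X, C(2)) = -16 - 3*(-5 - 1*2² - 1*(-3/2)) = -16 - 3*(-5 - 1*4 + 3/2) = -16 - 3*(-5 - 4 + 3/2) = -16 - 3*(-15/2) = -16 + 45/2 = 13/2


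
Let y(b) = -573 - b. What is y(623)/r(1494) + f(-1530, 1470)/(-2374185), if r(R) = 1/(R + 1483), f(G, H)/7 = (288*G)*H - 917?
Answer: -8448732507001/2374185 ≈ -3.5586e+6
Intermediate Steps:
f(G, H) = -6419 + 2016*G*H (f(G, H) = 7*((288*G)*H - 917) = 7*(288*G*H - 917) = 7*(-917 + 288*G*H) = -6419 + 2016*G*H)
r(R) = 1/(1483 + R)
y(623)/r(1494) + f(-1530, 1470)/(-2374185) = (-573 - 1*623)/(1/(1483 + 1494)) + (-6419 + 2016*(-1530)*1470)/(-2374185) = (-573 - 623)/(1/2977) + (-6419 - 4534185600)*(-1/2374185) = -1196/1/2977 - 4534192019*(-1/2374185) = -1196*2977 + 4534192019/2374185 = -3560492 + 4534192019/2374185 = -8448732507001/2374185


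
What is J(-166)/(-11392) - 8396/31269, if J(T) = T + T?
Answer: -21316481/89054112 ≈ -0.23937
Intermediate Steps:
J(T) = 2*T
J(-166)/(-11392) - 8396/31269 = (2*(-166))/(-11392) - 8396/31269 = -332*(-1/11392) - 8396*1/31269 = 83/2848 - 8396/31269 = -21316481/89054112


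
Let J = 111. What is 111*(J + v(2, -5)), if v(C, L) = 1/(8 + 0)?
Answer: 98679/8 ≈ 12335.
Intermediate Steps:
v(C, L) = ⅛ (v(C, L) = 1/8 = ⅛)
111*(J + v(2, -5)) = 111*(111 + ⅛) = 111*(889/8) = 98679/8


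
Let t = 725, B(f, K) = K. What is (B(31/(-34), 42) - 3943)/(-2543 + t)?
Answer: 3901/1818 ≈ 2.1458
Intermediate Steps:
(B(31/(-34), 42) - 3943)/(-2543 + t) = (42 - 3943)/(-2543 + 725) = -3901/(-1818) = -3901*(-1/1818) = 3901/1818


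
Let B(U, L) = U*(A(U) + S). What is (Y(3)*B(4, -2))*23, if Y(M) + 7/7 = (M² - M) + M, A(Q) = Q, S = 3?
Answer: 5152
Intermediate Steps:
Y(M) = -1 + M² (Y(M) = -1 + ((M² - M) + M) = -1 + M²)
B(U, L) = U*(3 + U) (B(U, L) = U*(U + 3) = U*(3 + U))
(Y(3)*B(4, -2))*23 = ((-1 + 3²)*(4*(3 + 4)))*23 = ((-1 + 9)*(4*7))*23 = (8*28)*23 = 224*23 = 5152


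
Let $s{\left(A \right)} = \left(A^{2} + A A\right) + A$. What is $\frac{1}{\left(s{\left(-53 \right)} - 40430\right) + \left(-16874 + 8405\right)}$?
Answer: $- \frac{1}{43334} \approx -2.3077 \cdot 10^{-5}$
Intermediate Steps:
$s{\left(A \right)} = A + 2 A^{2}$ ($s{\left(A \right)} = \left(A^{2} + A^{2}\right) + A = 2 A^{2} + A = A + 2 A^{2}$)
$\frac{1}{\left(s{\left(-53 \right)} - 40430\right) + \left(-16874 + 8405\right)} = \frac{1}{\left(- 53 \left(1 + 2 \left(-53\right)\right) - 40430\right) + \left(-16874 + 8405\right)} = \frac{1}{\left(- 53 \left(1 - 106\right) - 40430\right) - 8469} = \frac{1}{\left(\left(-53\right) \left(-105\right) - 40430\right) - 8469} = \frac{1}{\left(5565 - 40430\right) - 8469} = \frac{1}{-34865 - 8469} = \frac{1}{-43334} = - \frac{1}{43334}$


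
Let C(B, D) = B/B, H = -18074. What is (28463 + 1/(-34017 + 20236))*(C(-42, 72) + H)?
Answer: -7089108983946/13781 ≈ -5.1441e+8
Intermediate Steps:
C(B, D) = 1
(28463 + 1/(-34017 + 20236))*(C(-42, 72) + H) = (28463 + 1/(-34017 + 20236))*(1 - 18074) = (28463 + 1/(-13781))*(-18073) = (28463 - 1/13781)*(-18073) = (392248602/13781)*(-18073) = -7089108983946/13781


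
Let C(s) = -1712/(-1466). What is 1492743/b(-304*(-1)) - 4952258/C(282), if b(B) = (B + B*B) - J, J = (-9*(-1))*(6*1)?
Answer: -12013456289497/2832932 ≈ -4.2406e+6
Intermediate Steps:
C(s) = 856/733 (C(s) = -1712*(-1/1466) = 856/733)
J = 54 (J = 9*6 = 54)
b(B) = -54 + B + B² (b(B) = (B + B*B) - 1*54 = (B + B²) - 54 = -54 + B + B²)
1492743/b(-304*(-1)) - 4952258/C(282) = 1492743/(-54 - 304*(-1) + (-304*(-1))²) - 4952258/856/733 = 1492743/(-54 + 304 + 304²) - 4952258*733/856 = 1492743/(-54 + 304 + 92416) - 1815002557/428 = 1492743/92666 - 1815002557/428 = 1492743*(1/92666) - 1815002557/428 = 213249/13238 - 1815002557/428 = -12013456289497/2832932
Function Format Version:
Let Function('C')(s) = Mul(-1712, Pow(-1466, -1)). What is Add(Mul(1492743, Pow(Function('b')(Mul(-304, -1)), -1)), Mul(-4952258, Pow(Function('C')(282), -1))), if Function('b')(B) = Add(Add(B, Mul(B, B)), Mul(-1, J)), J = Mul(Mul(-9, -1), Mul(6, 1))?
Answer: Rational(-12013456289497, 2832932) ≈ -4.2406e+6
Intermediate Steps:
Function('C')(s) = Rational(856, 733) (Function('C')(s) = Mul(-1712, Rational(-1, 1466)) = Rational(856, 733))
J = 54 (J = Mul(9, 6) = 54)
Function('b')(B) = Add(-54, B, Pow(B, 2)) (Function('b')(B) = Add(Add(B, Mul(B, B)), Mul(-1, 54)) = Add(Add(B, Pow(B, 2)), -54) = Add(-54, B, Pow(B, 2)))
Add(Mul(1492743, Pow(Function('b')(Mul(-304, -1)), -1)), Mul(-4952258, Pow(Function('C')(282), -1))) = Add(Mul(1492743, Pow(Add(-54, Mul(-304, -1), Pow(Mul(-304, -1), 2)), -1)), Mul(-4952258, Pow(Rational(856, 733), -1))) = Add(Mul(1492743, Pow(Add(-54, 304, Pow(304, 2)), -1)), Mul(-4952258, Rational(733, 856))) = Add(Mul(1492743, Pow(Add(-54, 304, 92416), -1)), Rational(-1815002557, 428)) = Add(Mul(1492743, Pow(92666, -1)), Rational(-1815002557, 428)) = Add(Mul(1492743, Rational(1, 92666)), Rational(-1815002557, 428)) = Add(Rational(213249, 13238), Rational(-1815002557, 428)) = Rational(-12013456289497, 2832932)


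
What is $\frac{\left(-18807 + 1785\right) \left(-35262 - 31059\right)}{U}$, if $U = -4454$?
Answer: $- \frac{564458031}{2227} \approx -2.5346 \cdot 10^{5}$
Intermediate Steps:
$\frac{\left(-18807 + 1785\right) \left(-35262 - 31059\right)}{U} = \frac{\left(-18807 + 1785\right) \left(-35262 - 31059\right)}{-4454} = \left(-17022\right) \left(-66321\right) \left(- \frac{1}{4454}\right) = 1128916062 \left(- \frac{1}{4454}\right) = - \frac{564458031}{2227}$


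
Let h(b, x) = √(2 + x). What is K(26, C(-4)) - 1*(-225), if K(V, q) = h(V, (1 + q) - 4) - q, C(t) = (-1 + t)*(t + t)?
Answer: 185 + √39 ≈ 191.25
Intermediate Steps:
C(t) = 2*t*(-1 + t) (C(t) = (-1 + t)*(2*t) = 2*t*(-1 + t))
K(V, q) = √(-1 + q) - q (K(V, q) = √(2 + ((1 + q) - 4)) - q = √(2 + (-3 + q)) - q = √(-1 + q) - q)
K(26, C(-4)) - 1*(-225) = (√(-1 + 2*(-4)*(-1 - 4)) - 2*(-4)*(-1 - 4)) - 1*(-225) = (√(-1 + 2*(-4)*(-5)) - 2*(-4)*(-5)) + 225 = (√(-1 + 40) - 1*40) + 225 = (√39 - 40) + 225 = (-40 + √39) + 225 = 185 + √39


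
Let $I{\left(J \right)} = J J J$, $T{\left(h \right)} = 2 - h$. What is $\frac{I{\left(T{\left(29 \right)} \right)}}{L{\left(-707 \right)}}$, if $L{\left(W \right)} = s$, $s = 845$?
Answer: $- \frac{19683}{845} \approx -23.293$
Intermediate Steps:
$I{\left(J \right)} = J^{3}$ ($I{\left(J \right)} = J^{2} J = J^{3}$)
$L{\left(W \right)} = 845$
$\frac{I{\left(T{\left(29 \right)} \right)}}{L{\left(-707 \right)}} = \frac{\left(2 - 29\right)^{3}}{845} = \left(2 - 29\right)^{3} \cdot \frac{1}{845} = \left(-27\right)^{3} \cdot \frac{1}{845} = \left(-19683\right) \frac{1}{845} = - \frac{19683}{845}$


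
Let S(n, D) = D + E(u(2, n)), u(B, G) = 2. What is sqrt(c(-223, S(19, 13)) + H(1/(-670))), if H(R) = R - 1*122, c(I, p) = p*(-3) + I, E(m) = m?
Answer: I*sqrt(175071670)/670 ≈ 19.748*I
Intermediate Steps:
S(n, D) = 2 + D (S(n, D) = D + 2 = 2 + D)
c(I, p) = I - 3*p (c(I, p) = -3*p + I = I - 3*p)
H(R) = -122 + R (H(R) = R - 122 = -122 + R)
sqrt(c(-223, S(19, 13)) + H(1/(-670))) = sqrt((-223 - 3*(2 + 13)) + (-122 + 1/(-670))) = sqrt((-223 - 3*15) + (-122 - 1/670)) = sqrt((-223 - 45) - 81741/670) = sqrt(-268 - 81741/670) = sqrt(-261301/670) = I*sqrt(175071670)/670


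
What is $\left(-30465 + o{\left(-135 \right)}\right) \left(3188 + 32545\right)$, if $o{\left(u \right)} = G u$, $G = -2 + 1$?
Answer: $-1083781890$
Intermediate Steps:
$G = -1$
$o{\left(u \right)} = - u$
$\left(-30465 + o{\left(-135 \right)}\right) \left(3188 + 32545\right) = \left(-30465 - -135\right) \left(3188 + 32545\right) = \left(-30465 + 135\right) 35733 = \left(-30330\right) 35733 = -1083781890$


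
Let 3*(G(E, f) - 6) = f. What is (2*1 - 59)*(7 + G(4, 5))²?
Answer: -36784/3 ≈ -12261.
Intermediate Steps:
G(E, f) = 6 + f/3
(2*1 - 59)*(7 + G(4, 5))² = (2*1 - 59)*(7 + (6 + (⅓)*5))² = (2 - 59)*(7 + (6 + 5/3))² = -57*(7 + 23/3)² = -57*(44/3)² = -57*1936/9 = -36784/3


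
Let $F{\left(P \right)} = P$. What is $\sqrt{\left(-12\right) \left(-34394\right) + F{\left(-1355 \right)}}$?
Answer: $\sqrt{411373} \approx 641.38$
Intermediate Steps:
$\sqrt{\left(-12\right) \left(-34394\right) + F{\left(-1355 \right)}} = \sqrt{\left(-12\right) \left(-34394\right) - 1355} = \sqrt{412728 - 1355} = \sqrt{411373}$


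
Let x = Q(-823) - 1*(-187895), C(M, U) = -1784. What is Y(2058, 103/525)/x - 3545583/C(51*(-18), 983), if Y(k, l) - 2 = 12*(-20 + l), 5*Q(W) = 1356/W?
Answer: 95948839873664229/48277769368360 ≈ 1987.4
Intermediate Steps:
Q(W) = 1356/(5*W) (Q(W) = (1356/W)/5 = 1356/(5*W))
Y(k, l) = -238 + 12*l (Y(k, l) = 2 + 12*(-20 + l) = 2 + (-240 + 12*l) = -238 + 12*l)
x = 773186569/4115 (x = (1356/5)/(-823) - 1*(-187895) = (1356/5)*(-1/823) + 187895 = -1356/4115 + 187895 = 773186569/4115 ≈ 1.8789e+5)
Y(2058, 103/525)/x - 3545583/C(51*(-18), 983) = (-238 + 12*(103/525))/(773186569/4115) - 3545583/(-1784) = (-238 + 12*(103*(1/525)))*(4115/773186569) - 3545583*(-1/1784) = (-238 + 12*(103/525))*(4115/773186569) + 3545583/1784 = (-238 + 412/175)*(4115/773186569) + 3545583/1784 = -41238/175*4115/773186569 + 3545583/1784 = -33938874/27061529915 + 3545583/1784 = 95948839873664229/48277769368360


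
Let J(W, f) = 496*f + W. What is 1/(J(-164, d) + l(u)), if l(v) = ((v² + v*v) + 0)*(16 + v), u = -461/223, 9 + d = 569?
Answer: 11089567/3079740046426 ≈ 3.6008e-6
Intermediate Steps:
d = 560 (d = -9 + 569 = 560)
u = -461/223 (u = -461*1/223 = -461/223 ≈ -2.0673)
l(v) = 2*v²*(16 + v) (l(v) = ((v² + v²) + 0)*(16 + v) = (2*v² + 0)*(16 + v) = (2*v²)*(16 + v) = 2*v²*(16 + v))
J(W, f) = W + 496*f
1/(J(-164, d) + l(u)) = 1/((-164 + 496*560) + 2*(-461/223)²*(16 - 461/223)) = 1/((-164 + 277760) + 2*(212521/49729)*(3107/223)) = 1/(277596 + 1320605494/11089567) = 1/(3079740046426/11089567) = 11089567/3079740046426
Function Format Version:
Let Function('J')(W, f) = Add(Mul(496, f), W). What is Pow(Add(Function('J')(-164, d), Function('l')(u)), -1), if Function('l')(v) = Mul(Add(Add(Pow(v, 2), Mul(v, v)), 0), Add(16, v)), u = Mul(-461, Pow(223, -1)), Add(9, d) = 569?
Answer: Rational(11089567, 3079740046426) ≈ 3.6008e-6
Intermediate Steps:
d = 560 (d = Add(-9, 569) = 560)
u = Rational(-461, 223) (u = Mul(-461, Rational(1, 223)) = Rational(-461, 223) ≈ -2.0673)
Function('l')(v) = Mul(2, Pow(v, 2), Add(16, v)) (Function('l')(v) = Mul(Add(Add(Pow(v, 2), Pow(v, 2)), 0), Add(16, v)) = Mul(Add(Mul(2, Pow(v, 2)), 0), Add(16, v)) = Mul(Mul(2, Pow(v, 2)), Add(16, v)) = Mul(2, Pow(v, 2), Add(16, v)))
Function('J')(W, f) = Add(W, Mul(496, f))
Pow(Add(Function('J')(-164, d), Function('l')(u)), -1) = Pow(Add(Add(-164, Mul(496, 560)), Mul(2, Pow(Rational(-461, 223), 2), Add(16, Rational(-461, 223)))), -1) = Pow(Add(Add(-164, 277760), Mul(2, Rational(212521, 49729), Rational(3107, 223))), -1) = Pow(Add(277596, Rational(1320605494, 11089567)), -1) = Pow(Rational(3079740046426, 11089567), -1) = Rational(11089567, 3079740046426)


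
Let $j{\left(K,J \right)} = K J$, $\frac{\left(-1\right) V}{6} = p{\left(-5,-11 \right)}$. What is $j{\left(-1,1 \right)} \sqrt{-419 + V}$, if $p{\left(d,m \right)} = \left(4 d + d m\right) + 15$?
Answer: $- i \sqrt{719} \approx - 26.814 i$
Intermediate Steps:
$p{\left(d,m \right)} = 15 + 4 d + d m$
$V = -300$ ($V = - 6 \left(15 + 4 \left(-5\right) - -55\right) = - 6 \left(15 - 20 + 55\right) = \left(-6\right) 50 = -300$)
$j{\left(K,J \right)} = J K$
$j{\left(-1,1 \right)} \sqrt{-419 + V} = 1 \left(-1\right) \sqrt{-419 - 300} = - \sqrt{-719} = - i \sqrt{719}$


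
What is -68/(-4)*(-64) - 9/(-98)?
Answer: -106615/98 ≈ -1087.9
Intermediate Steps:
-68/(-4)*(-64) - 9/(-98) = -68*(-¼)*(-64) - 9*(-1/98) = 17*(-64) + 9/98 = -1088 + 9/98 = -106615/98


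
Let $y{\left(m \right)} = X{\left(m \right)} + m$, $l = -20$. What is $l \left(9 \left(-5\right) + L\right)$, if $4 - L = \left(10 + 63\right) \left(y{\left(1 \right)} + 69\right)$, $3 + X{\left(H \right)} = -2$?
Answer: $95720$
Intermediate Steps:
$X{\left(H \right)} = -5$ ($X{\left(H \right)} = -3 - 2 = -5$)
$y{\left(m \right)} = -5 + m$
$L = -4741$ ($L = 4 - \left(10 + 63\right) \left(\left(-5 + 1\right) + 69\right) = 4 - 73 \left(-4 + 69\right) = 4 - 73 \cdot 65 = 4 - 4745 = -4741$)
$l \left(9 \left(-5\right) + L\right) = - 20 \left(9 \left(-5\right) - 4741\right) = - 20 \left(-45 - 4741\right) = \left(-20\right) \left(-4786\right) = 95720$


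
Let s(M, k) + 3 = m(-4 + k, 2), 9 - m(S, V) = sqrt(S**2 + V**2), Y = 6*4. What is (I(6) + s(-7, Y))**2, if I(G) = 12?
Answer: 728 - 72*sqrt(101) ≈ 4.4090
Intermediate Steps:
Y = 24
m(S, V) = 9 - sqrt(S**2 + V**2)
s(M, k) = 6 - sqrt(4 + (-4 + k)**2) (s(M, k) = -3 + (9 - sqrt((-4 + k)**2 + 2**2)) = -3 + (9 - sqrt((-4 + k)**2 + 4)) = -3 + (9 - sqrt(4 + (-4 + k)**2)) = 6 - sqrt(4 + (-4 + k)**2))
(I(6) + s(-7, Y))**2 = (12 + (6 - sqrt(4 + (-4 + 24)**2)))**2 = (12 + (6 - sqrt(4 + 20**2)))**2 = (12 + (6 - sqrt(4 + 400)))**2 = (12 + (6 - sqrt(404)))**2 = (12 + (6 - 2*sqrt(101)))**2 = (18 - 2*sqrt(101))**2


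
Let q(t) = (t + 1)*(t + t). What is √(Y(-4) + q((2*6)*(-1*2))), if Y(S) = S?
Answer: 10*√11 ≈ 33.166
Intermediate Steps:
q(t) = 2*t*(1 + t) (q(t) = (1 + t)*(2*t) = 2*t*(1 + t))
√(Y(-4) + q((2*6)*(-1*2))) = √(-4 + 2*((2*6)*(-1*2))*(1 + (2*6)*(-1*2))) = √(-4 + 2*(12*(-2))*(1 + 12*(-2))) = √(-4 + 2*(-24)*(1 - 24)) = √(-4 + 2*(-24)*(-23)) = √(-4 + 1104) = √1100 = 10*√11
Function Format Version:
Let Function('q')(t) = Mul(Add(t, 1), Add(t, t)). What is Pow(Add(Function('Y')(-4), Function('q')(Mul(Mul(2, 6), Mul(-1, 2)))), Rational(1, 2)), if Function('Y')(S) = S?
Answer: Mul(10, Pow(11, Rational(1, 2))) ≈ 33.166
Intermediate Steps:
Function('q')(t) = Mul(2, t, Add(1, t)) (Function('q')(t) = Mul(Add(1, t), Mul(2, t)) = Mul(2, t, Add(1, t)))
Pow(Add(Function('Y')(-4), Function('q')(Mul(Mul(2, 6), Mul(-1, 2)))), Rational(1, 2)) = Pow(Add(-4, Mul(2, Mul(Mul(2, 6), Mul(-1, 2)), Add(1, Mul(Mul(2, 6), Mul(-1, 2))))), Rational(1, 2)) = Pow(Add(-4, Mul(2, Mul(12, -2), Add(1, Mul(12, -2)))), Rational(1, 2)) = Pow(Add(-4, Mul(2, -24, Add(1, -24))), Rational(1, 2)) = Pow(Add(-4, Mul(2, -24, -23)), Rational(1, 2)) = Pow(Add(-4, 1104), Rational(1, 2)) = Pow(1100, Rational(1, 2)) = Mul(10, Pow(11, Rational(1, 2)))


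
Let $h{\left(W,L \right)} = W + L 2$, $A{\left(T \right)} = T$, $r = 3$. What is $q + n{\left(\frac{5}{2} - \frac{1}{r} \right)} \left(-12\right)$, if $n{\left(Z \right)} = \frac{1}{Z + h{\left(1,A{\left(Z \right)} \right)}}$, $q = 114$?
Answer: $\frac{562}{5} \approx 112.4$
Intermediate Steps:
$h{\left(W,L \right)} = W + 2 L$
$n{\left(Z \right)} = \frac{1}{1 + 3 Z}$ ($n{\left(Z \right)} = \frac{1}{Z + \left(1 + 2 Z\right)} = \frac{1}{1 + 3 Z}$)
$q + n{\left(\frac{5}{2} - \frac{1}{r} \right)} \left(-12\right) = 114 + \frac{1}{1 + 3 \left(\frac{5}{2} - \frac{1}{3}\right)} \left(-12\right) = 114 + \frac{1}{1 + 3 \cdot \frac{13}{6}} \left(-12\right) = 114 + \frac{1}{1 + \frac{13}{2}} \left(-12\right) = 114 + \frac{1}{\frac{15}{2}} \left(-12\right) = 114 + \frac{2}{15} \left(-12\right) = 114 - \frac{8}{5} = \frac{562}{5}$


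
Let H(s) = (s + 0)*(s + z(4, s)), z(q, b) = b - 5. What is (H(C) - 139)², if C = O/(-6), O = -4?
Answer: 1620529/81 ≈ 20007.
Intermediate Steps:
z(q, b) = -5 + b
C = ⅔ (C = -4/(-6) = -4*(-⅙) = ⅔ ≈ 0.66667)
H(s) = s*(-5 + 2*s) (H(s) = (s + 0)*(s + (-5 + s)) = s*(-5 + 2*s))
(H(C) - 139)² = (2*(-5 + 2*(⅔))/3 - 139)² = (2*(-5 + 4/3)/3 - 139)² = ((⅔)*(-11/3) - 139)² = (-22/9 - 139)² = (-1273/9)² = 1620529/81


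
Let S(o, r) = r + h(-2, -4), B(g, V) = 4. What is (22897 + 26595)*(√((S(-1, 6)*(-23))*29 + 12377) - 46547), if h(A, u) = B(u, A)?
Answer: -2303704124 + 49492*√5707 ≈ -2.3000e+9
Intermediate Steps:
h(A, u) = 4
S(o, r) = 4 + r (S(o, r) = r + 4 = 4 + r)
(22897 + 26595)*(√((S(-1, 6)*(-23))*29 + 12377) - 46547) = (22897 + 26595)*(√(((4 + 6)*(-23))*29 + 12377) - 46547) = 49492*(√((10*(-23))*29 + 12377) - 46547) = 49492*(√(-230*29 + 12377) - 46547) = 49492*(√(-6670 + 12377) - 46547) = 49492*(√5707 - 46547) = 49492*(-46547 + √5707) = -2303704124 + 49492*√5707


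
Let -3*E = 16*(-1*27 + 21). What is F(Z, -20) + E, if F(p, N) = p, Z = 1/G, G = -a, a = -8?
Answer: 257/8 ≈ 32.125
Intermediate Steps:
G = 8 (G = -1*(-8) = 8)
E = 32 (E = -16*(-1*27 + 21)/3 = -16*(-27 + 21)/3 = -16*(-6)/3 = -1/3*(-96) = 32)
Z = 1/8 ≈ 0.12500
F(Z, -20) + E = 1/8 + 32 = 257/8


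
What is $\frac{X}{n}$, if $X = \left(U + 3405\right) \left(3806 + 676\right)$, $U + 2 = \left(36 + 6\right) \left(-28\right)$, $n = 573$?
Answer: $\frac{3327138}{191} \approx 17420.0$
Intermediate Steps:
$U = -1178$ ($U = -2 + \left(36 + 6\right) \left(-28\right) = -2 + 42 \left(-28\right) = -2 - 1176 = -1178$)
$X = 9981414$ ($X = \left(-1178 + 3405\right) \left(3806 + 676\right) = 2227 \cdot 4482 = 9981414$)
$\frac{X}{n} = \frac{9981414}{573} = 9981414 \cdot \frac{1}{573} = \frac{3327138}{191}$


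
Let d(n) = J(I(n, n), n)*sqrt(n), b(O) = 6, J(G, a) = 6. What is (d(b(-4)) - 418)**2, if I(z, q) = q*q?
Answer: 174940 - 5016*sqrt(6) ≈ 1.6265e+5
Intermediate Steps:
I(z, q) = q**2
d(n) = 6*sqrt(n)
(d(b(-4)) - 418)**2 = (6*sqrt(6) - 418)**2 = (-418 + 6*sqrt(6))**2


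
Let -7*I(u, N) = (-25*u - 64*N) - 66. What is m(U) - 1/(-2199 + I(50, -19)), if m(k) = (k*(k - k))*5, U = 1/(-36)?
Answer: 7/15293 ≈ 0.00045773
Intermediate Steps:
I(u, N) = 66/7 + 25*u/7 + 64*N/7 (I(u, N) = -((-25*u - 64*N) - 66)/7 = -((-64*N - 25*u) - 66)/7 = -(-66 - 64*N - 25*u)/7 = 66/7 + 25*u/7 + 64*N/7)
U = -1/36 ≈ -0.027778
m(k) = 0 (m(k) = (k*0)*5 = 0*5 = 0)
m(U) - 1/(-2199 + I(50, -19)) = 0 - 1/(-2199 + (66/7 + (25/7)*50 + (64/7)*(-19))) = 0 - 1/(-2199 + (66/7 + 1250/7 - 1216/7)) = 0 - 1/(-2199 + 100/7) = 0 - 1/(-15293/7) = 0 - 1*(-7/15293) = 0 + 7/15293 = 7/15293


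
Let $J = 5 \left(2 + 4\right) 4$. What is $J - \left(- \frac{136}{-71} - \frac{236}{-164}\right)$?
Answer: $\frac{339555}{2911} \approx 116.65$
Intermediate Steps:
$J = 120$ ($J = 5 \cdot 6 \cdot 4 = 30 \cdot 4 = 120$)
$J - \left(- \frac{136}{-71} - \frac{236}{-164}\right) = 120 - \left(- \frac{136}{-71} - \frac{236}{-164}\right) = 120 - \left(\left(-136\right) \left(- \frac{1}{71}\right) - - \frac{59}{41}\right) = 120 - \left(\frac{136}{71} + \frac{59}{41}\right) = 120 - \frac{9765}{2911} = \frac{339555}{2911}$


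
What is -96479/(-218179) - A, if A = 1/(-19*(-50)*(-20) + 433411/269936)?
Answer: 494837030842675/1118898403157431 ≈ 0.44225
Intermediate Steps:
A = -269936/5128350589 (A = 1/(950*(-20) + 433411*(1/269936)) = 1/(-19000 + 433411/269936) = 1/(-5128350589/269936) = -269936/5128350589 ≈ -5.2636e-5)
-96479/(-218179) - A = -96479/(-218179) - 1*(-269936/5128350589) = -96479*(-1/218179) + 269936/5128350589 = 96479/218179 + 269936/5128350589 = 494837030842675/1118898403157431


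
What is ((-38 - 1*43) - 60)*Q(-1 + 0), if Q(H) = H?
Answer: 141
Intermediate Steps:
((-38 - 1*43) - 60)*Q(-1 + 0) = ((-38 - 1*43) - 60)*(-1 + 0) = ((-38 - 43) - 60)*(-1) = (-81 - 60)*(-1) = -141*(-1) = 141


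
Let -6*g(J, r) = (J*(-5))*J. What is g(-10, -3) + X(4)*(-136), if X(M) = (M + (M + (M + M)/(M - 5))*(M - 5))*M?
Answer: -12806/3 ≈ -4268.7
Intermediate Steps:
X(M) = M*(M + (-5 + M)*(M + 2*M/(-5 + M))) (X(M) = (M + (M + (2*M)/(-5 + M))*(-5 + M))*M = (M + (M + 2*M/(-5 + M))*(-5 + M))*M = (M + (-5 + M)*(M + 2*M/(-5 + M)))*M = M*(M + (-5 + M)*(M + 2*M/(-5 + M))))
g(J, r) = 5*J²/6 (g(J, r) = -J*(-5)*J/6 = -(-5*J)*J/6 = -(-5)*J²/6 = 5*J²/6)
g(-10, -3) + X(4)*(-136) = (⅚)*(-10)² + (4²*(-2 + 4))*(-136) = (⅚)*100 + (16*2)*(-136) = 250/3 + 32*(-136) = 250/3 - 4352 = -12806/3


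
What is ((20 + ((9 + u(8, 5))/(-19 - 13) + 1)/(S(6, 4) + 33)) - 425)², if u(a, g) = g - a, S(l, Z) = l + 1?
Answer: 67177900969/409600 ≈ 1.6401e+5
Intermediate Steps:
S(l, Z) = 1 + l
((20 + ((9 + u(8, 5))/(-19 - 13) + 1)/(S(6, 4) + 33)) - 425)² = ((20 + ((9 + (5 - 1*8))/(-19 - 13) + 1)/((1 + 6) + 33)) - 425)² = ((20 + ((9 + (5 - 8))/(-32) + 1)/(7 + 33)) - 425)² = ((20 + ((9 - 3)*(-1/32) + 1)/40) - 425)² = ((20 + (6*(-1/32) + 1)*(1/40)) - 425)² = ((20 + (-3/16 + 1)*(1/40)) - 425)² = ((20 + (13/16)*(1/40)) - 425)² = ((20 + 13/640) - 425)² = (12813/640 - 425)² = (-259187/640)² = 67177900969/409600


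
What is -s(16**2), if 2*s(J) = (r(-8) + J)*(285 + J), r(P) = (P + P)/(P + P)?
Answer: -139037/2 ≈ -69519.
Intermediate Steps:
r(P) = 1 (r(P) = (2*P)/((2*P)) = (2*P)*(1/(2*P)) = 1)
s(J) = (1 + J)*(285 + J)/2 (s(J) = ((1 + J)*(285 + J))/2 = (1 + J)*(285 + J)/2)
-s(16**2) = -(285/2 + (16**2)**2/2 + 143*16**2) = -(285/2 + (1/2)*256**2 + 143*256) = -(285/2 + (1/2)*65536 + 36608) = -(285/2 + 32768 + 36608) = -1*139037/2 = -139037/2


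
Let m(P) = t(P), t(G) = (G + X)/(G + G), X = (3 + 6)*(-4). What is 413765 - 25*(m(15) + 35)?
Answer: 825815/2 ≈ 4.1291e+5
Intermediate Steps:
X = -36 (X = 9*(-4) = -36)
t(G) = (-36 + G)/(2*G) (t(G) = (G - 36)/(G + G) = (-36 + G)/((2*G)) = (-36 + G)*(1/(2*G)) = (-36 + G)/(2*G))
m(P) = (-36 + P)/(2*P)
413765 - 25*(m(15) + 35) = 413765 - 25*((1/2)*(-36 + 15)/15 + 35) = 413765 - 25*((1/2)*(1/15)*(-21) + 35) = 413765 - 25*(-7/10 + 35) = 413765 - 25*343/10 = 413765 - 1*1715/2 = 413765 - 1715/2 = 825815/2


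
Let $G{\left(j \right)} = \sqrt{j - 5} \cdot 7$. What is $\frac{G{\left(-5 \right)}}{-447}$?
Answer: $- \frac{7 i \sqrt{10}}{447} \approx - 0.049521 i$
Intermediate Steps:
$G{\left(j \right)} = 7 \sqrt{-5 + j}$ ($G{\left(j \right)} = \sqrt{-5 + j} 7 = 7 \sqrt{-5 + j}$)
$\frac{G{\left(-5 \right)}}{-447} = \frac{7 \sqrt{-5 - 5}}{-447} = 7 \sqrt{-10} \left(- \frac{1}{447}\right) = 7 i \sqrt{10} \left(- \frac{1}{447}\right) = - \frac{7 i \sqrt{10}}{447}$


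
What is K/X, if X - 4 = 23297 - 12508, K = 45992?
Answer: 45992/10793 ≈ 4.2613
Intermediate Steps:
X = 10793 (X = 4 + (23297 - 12508) = 4 + 10789 = 10793)
K/X = 45992/10793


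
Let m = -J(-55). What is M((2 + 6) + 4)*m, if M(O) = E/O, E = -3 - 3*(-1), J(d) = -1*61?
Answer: 0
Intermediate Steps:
J(d) = -61
E = 0 (E = -3 + 3 = 0)
M(O) = 0 (M(O) = 0/O = 0)
m = 61 (m = -1*(-61) = 61)
M((2 + 6) + 4)*m = 0*61 = 0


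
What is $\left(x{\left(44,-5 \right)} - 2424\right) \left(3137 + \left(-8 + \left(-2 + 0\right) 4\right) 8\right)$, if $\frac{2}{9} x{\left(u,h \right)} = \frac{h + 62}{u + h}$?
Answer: $- \frac{189124677}{26} \approx -7.274 \cdot 10^{6}$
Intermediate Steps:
$x{\left(u,h \right)} = \frac{9 \left(62 + h\right)}{2 \left(h + u\right)}$ ($x{\left(u,h \right)} = \frac{9 \frac{h + 62}{u + h}}{2} = \frac{9 \frac{62 + h}{h + u}}{2} = \frac{9 \left(62 + h\right)}{2 \left(h + u\right)}$)
$\left(x{\left(44,-5 \right)} - 2424\right) \left(3137 + \left(-8 + \left(-2 + 0\right) 4\right) 8\right) = \left(\frac{279 + \frac{9}{2} \left(-5\right)}{-5 + 44} - 2424\right) \left(3137 + \left(-8 + \left(-2 + 0\right) 4\right) 8\right) = \left(\frac{279 - \frac{45}{2}}{39} - 2424\right) \left(3137 + \left(-8 - 8\right) 8\right) = \left(\frac{1}{39} \cdot \frac{513}{2} - 2424\right) \left(3137 + \left(-8 - 8\right) 8\right) = \left(\frac{171}{26} - 2424\right) \left(3137 - 128\right) = - \frac{62853 \left(3137 - 128\right)}{26} = \left(- \frac{62853}{26}\right) 3009 = - \frac{189124677}{26}$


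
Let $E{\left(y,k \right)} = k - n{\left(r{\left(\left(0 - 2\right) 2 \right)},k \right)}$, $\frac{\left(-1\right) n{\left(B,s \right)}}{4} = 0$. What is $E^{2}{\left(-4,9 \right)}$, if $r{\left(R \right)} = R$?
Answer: $81$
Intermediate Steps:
$n{\left(B,s \right)} = 0$ ($n{\left(B,s \right)} = \left(-4\right) 0 = 0$)
$E{\left(y,k \right)} = k$ ($E{\left(y,k \right)} = k - 0 = k + 0 = k$)
$E^{2}{\left(-4,9 \right)} = 9^{2} = 81$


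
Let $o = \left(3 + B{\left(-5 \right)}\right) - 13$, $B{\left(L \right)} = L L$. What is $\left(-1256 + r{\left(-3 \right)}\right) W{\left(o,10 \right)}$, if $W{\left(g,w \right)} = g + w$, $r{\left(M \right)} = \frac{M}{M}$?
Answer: $-31375$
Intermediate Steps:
$B{\left(L \right)} = L^{2}$
$r{\left(M \right)} = 1$
$o = 15$ ($o = \left(3 + \left(-5\right)^{2}\right) - 13 = \left(3 + 25\right) - 13 = 28 - 13 = 15$)
$\left(-1256 + r{\left(-3 \right)}\right) W{\left(o,10 \right)} = \left(-1256 + 1\right) \left(15 + 10\right) = \left(-1255\right) 25 = -31375$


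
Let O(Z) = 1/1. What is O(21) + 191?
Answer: 192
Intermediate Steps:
O(Z) = 1
O(21) + 191 = 1 + 191 = 192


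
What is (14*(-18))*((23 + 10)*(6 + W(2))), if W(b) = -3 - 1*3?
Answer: 0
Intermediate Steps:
W(b) = -6 (W(b) = -3 - 3 = -6)
(14*(-18))*((23 + 10)*(6 + W(2))) = (14*(-18))*((23 + 10)*(6 - 6)) = -8316*0 = -252*0 = 0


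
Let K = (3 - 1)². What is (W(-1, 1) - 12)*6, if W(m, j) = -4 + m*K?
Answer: -120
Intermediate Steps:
K = 4 (K = 2² = 4)
W(m, j) = -4 + 4*m (W(m, j) = -4 + m*4 = -4 + 4*m)
(W(-1, 1) - 12)*6 = ((-4 + 4*(-1)) - 12)*6 = ((-4 - 4) - 12)*6 = (-8 - 12)*6 = -20*6 = -120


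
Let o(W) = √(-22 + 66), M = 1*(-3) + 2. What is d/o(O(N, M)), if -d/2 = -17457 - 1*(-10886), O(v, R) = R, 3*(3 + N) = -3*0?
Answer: 6571*√11/11 ≈ 1981.2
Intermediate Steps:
N = -3 (N = -3 + (-3*0)/3 = -3 + (⅓)*0 = -3 + 0 = -3)
M = -1 (M = -3 + 2 = -1)
o(W) = 2*√11 (o(W) = √44 = 2*√11)
d = 13142 (d = -2*(-17457 - 1*(-10886)) = -2*(-17457 + 10886) = -2*(-6571) = 13142)
d/o(O(N, M)) = 13142/((2*√11)) = 13142*(√11/22) = 6571*√11/11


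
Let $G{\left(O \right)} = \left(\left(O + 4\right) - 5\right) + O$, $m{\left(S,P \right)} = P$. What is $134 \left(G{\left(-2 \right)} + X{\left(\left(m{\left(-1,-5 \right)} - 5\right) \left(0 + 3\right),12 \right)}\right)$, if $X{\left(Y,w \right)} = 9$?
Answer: $536$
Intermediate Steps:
$G{\left(O \right)} = -1 + 2 O$ ($G{\left(O \right)} = \left(\left(4 + O\right) - 5\right) + O = \left(-1 + O\right) + O = -1 + 2 O$)
$134 \left(G{\left(-2 \right)} + X{\left(\left(m{\left(-1,-5 \right)} - 5\right) \left(0 + 3\right),12 \right)}\right) = 134 \left(\left(-1 + 2 \left(-2\right)\right) + 9\right) = 134 \left(\left(-1 - 4\right) + 9\right) = 134 \left(-5 + 9\right) = 134 \cdot 4 = 536$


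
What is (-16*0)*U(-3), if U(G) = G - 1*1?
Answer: 0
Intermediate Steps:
U(G) = -1 + G (U(G) = G - 1 = -1 + G)
(-16*0)*U(-3) = (-16*0)*(-1 - 3) = 0*(-4) = 0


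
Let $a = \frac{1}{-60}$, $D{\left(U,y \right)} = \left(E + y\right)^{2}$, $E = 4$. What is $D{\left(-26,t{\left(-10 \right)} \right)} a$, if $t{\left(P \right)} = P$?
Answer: $- \frac{3}{5} \approx -0.6$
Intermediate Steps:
$D{\left(U,y \right)} = \left(4 + y\right)^{2}$
$a = - \frac{1}{60} \approx -0.016667$
$D{\left(-26,t{\left(-10 \right)} \right)} a = \left(4 - 10\right)^{2} \left(- \frac{1}{60}\right) = \left(-6\right)^{2} \left(- \frac{1}{60}\right) = 36 \left(- \frac{1}{60}\right) = - \frac{3}{5}$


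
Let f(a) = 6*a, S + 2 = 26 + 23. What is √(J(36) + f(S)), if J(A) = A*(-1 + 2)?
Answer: √318 ≈ 17.833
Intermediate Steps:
J(A) = A (J(A) = A*1 = A)
S = 47 (S = -2 + (26 + 23) = -2 + 49 = 47)
√(J(36) + f(S)) = √(36 + 6*47) = √(36 + 282) = √318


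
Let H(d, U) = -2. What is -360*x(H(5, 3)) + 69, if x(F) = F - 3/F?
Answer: 249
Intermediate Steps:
-360*x(H(5, 3)) + 69 = -360*(-2 - 3/(-2)) + 69 = -360*(-2 - 3*(-½)) + 69 = -360*(-2 + 3/2) + 69 = -360*(-½) + 69 = 180 + 69 = 249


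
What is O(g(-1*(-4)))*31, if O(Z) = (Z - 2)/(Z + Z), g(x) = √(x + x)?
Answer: 31/2 - 31*√2/4 ≈ 4.5398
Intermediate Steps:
g(x) = √2*√x (g(x) = √(2*x) = √2*√x)
O(Z) = (-2 + Z)/(2*Z) (O(Z) = (-2 + Z)/((2*Z)) = (-2 + Z)*(1/(2*Z)) = (-2 + Z)/(2*Z))
O(g(-1*(-4)))*31 = ((-2 + √2*√(-1*(-4)))/(2*((√2*√(-1*(-4))))))*31 = ((-2 + √2*√4)/(2*((√2*√4))))*31 = ((-2 + √2*2)/(2*((√2*2))))*31 = ((-2 + 2*√2)/(2*((2*√2))))*31 = ((√2/4)*(-2 + 2*√2)/2)*31 = (√2*(-2 + 2*√2)/8)*31 = 31*√2*(-2 + 2*√2)/8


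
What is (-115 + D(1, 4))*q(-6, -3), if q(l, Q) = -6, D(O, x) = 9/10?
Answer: 3423/5 ≈ 684.60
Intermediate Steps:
D(O, x) = 9/10 (D(O, x) = 9*(⅒) = 9/10)
(-115 + D(1, 4))*q(-6, -3) = (-115 + 9/10)*(-6) = -1141/10*(-6) = 3423/5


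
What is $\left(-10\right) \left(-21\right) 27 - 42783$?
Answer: $-37113$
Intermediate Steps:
$\left(-10\right) \left(-21\right) 27 - 42783 = 210 \cdot 27 - 42783 = 5670 - 42783 = -37113$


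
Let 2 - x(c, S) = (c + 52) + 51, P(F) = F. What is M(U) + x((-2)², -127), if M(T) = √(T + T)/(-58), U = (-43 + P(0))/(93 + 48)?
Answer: -105 - I*√12126/8178 ≈ -105.0 - 0.013465*I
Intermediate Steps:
x(c, S) = -101 - c (x(c, S) = 2 - ((c + 52) + 51) = 2 - ((52 + c) + 51) = 2 - (103 + c) = 2 + (-103 - c) = -101 - c)
U = -43/141 (U = (-43 + 0)/(93 + 48) = -43/141 ≈ -0.30496)
M(T) = -√2*√T/58 (M(T) = √(2*T)*(-1/58) = (√2*√T)*(-1/58) = -√2*√T/58)
M(U) + x((-2)², -127) = -√2*√(-43/141)/58 + (-101 - 1*(-2)²) = -√2*I*√6063/141/58 + (-101 - 1*4) = -I*√12126/8178 + (-101 - 4) = -I*√12126/8178 - 105 = -105 - I*√12126/8178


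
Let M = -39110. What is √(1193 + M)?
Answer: 3*I*√4213 ≈ 194.72*I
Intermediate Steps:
√(1193 + M) = √(1193 - 39110) = √(-37917) = 3*I*√4213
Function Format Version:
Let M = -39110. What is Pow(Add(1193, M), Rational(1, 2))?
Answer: Mul(3, I, Pow(4213, Rational(1, 2))) ≈ Mul(194.72, I)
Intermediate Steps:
Pow(Add(1193, M), Rational(1, 2)) = Pow(Add(1193, -39110), Rational(1, 2)) = Pow(-37917, Rational(1, 2)) = Mul(3, I, Pow(4213, Rational(1, 2)))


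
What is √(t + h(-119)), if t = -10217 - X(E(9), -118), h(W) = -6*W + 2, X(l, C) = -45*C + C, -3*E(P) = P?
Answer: I*√14693 ≈ 121.21*I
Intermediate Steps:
E(P) = -P/3
X(l, C) = -44*C
h(W) = 2 - 6*W
t = -15409 (t = -10217 - (-44)*(-118) = -10217 - 1*5192 = -10217 - 5192 = -15409)
√(t + h(-119)) = √(-15409 + (2 - 6*(-119))) = √(-15409 + (2 + 714)) = √(-15409 + 716) = √(-14693) = I*√14693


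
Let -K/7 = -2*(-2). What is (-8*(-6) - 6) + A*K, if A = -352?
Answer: 9898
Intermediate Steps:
K = -28 (K = -(-14)*(-2) = -7*4 = -28)
(-8*(-6) - 6) + A*K = (-8*(-6) - 6) - 352*(-28) = (48 - 6) + 9856 = 42 + 9856 = 9898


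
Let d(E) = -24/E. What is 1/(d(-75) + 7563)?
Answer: 25/189083 ≈ 0.00013222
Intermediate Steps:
1/(d(-75) + 7563) = 1/(-24/(-75) + 7563) = 1/(-24*(-1/75) + 7563) = 1/(8/25 + 7563) = 1/(189083/25) = 25/189083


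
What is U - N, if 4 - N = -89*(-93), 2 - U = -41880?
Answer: 50155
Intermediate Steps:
U = 41882 (U = 2 - 1*(-41880) = 2 + 41880 = 41882)
N = -8273 (N = 4 - (-89)*(-93) = 4 - 1*8277 = 4 - 8277 = -8273)
U - N = 41882 - 1*(-8273) = 41882 + 8273 = 50155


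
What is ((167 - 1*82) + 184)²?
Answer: 72361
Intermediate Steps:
((167 - 1*82) + 184)² = ((167 - 82) + 184)² = (85 + 184)² = 269² = 72361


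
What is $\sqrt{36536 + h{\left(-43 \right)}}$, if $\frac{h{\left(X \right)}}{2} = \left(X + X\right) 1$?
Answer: $2 \sqrt{9091} \approx 190.69$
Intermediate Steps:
$h{\left(X \right)} = 4 X$ ($h{\left(X \right)} = 2 \left(X + X\right) 1 = 2 \cdot 2 X 1 = 2 \cdot 2 X = 4 X$)
$\sqrt{36536 + h{\left(-43 \right)}} = \sqrt{36536 + 4 \left(-43\right)} = \sqrt{36536 - 172} = \sqrt{36364} = 2 \sqrt{9091}$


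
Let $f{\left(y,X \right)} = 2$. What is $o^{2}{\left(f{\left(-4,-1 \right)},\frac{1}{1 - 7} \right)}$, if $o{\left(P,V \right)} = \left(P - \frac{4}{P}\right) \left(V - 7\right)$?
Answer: $0$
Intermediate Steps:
$o{\left(P,V \right)} = \left(-7 + V\right) \left(P - \frac{4}{P}\right)$ ($o{\left(P,V \right)} = \left(P - \frac{4}{P}\right) \left(-7 + V\right) = \left(-7 + V\right) \left(P - \frac{4}{P}\right)$)
$o^{2}{\left(f{\left(-4,-1 \right)},\frac{1}{1 - 7} \right)} = \left(\frac{28 - \frac{4}{1 - 7} + 2^{2} \left(-7 + \frac{1}{1 - 7}\right)}{2}\right)^{2} = \left(\frac{28 - \frac{4}{-6} + 4 \left(-7 + \frac{1}{-6}\right)}{2}\right)^{2} = \left(\frac{28 - - \frac{2}{3} + 4 \left(-7 - \frac{1}{6}\right)}{2}\right)^{2} = \left(\frac{28 + \frac{2}{3} + 4 \left(- \frac{43}{6}\right)}{2}\right)^{2} = \left(\frac{28 + \frac{2}{3} - \frac{86}{3}}{2}\right)^{2} = \left(\frac{1}{2} \cdot 0\right)^{2} = 0^{2} = 0$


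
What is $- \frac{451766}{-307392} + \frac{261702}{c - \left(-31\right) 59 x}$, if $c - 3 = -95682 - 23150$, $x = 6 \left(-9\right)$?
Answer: $\frac{1275494399}{4777640160} \approx 0.26697$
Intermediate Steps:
$x = -54$
$c = -118829$ ($c = 3 - 118832 = -118829$)
$- \frac{451766}{-307392} + \frac{261702}{c - \left(-31\right) 59 x} = - \frac{451766}{-307392} + \frac{261702}{-118829 - \left(-31\right) 59 \left(-54\right)} = \left(-451766\right) \left(- \frac{1}{307392}\right) + \frac{261702}{-118829 - \left(-1829\right) \left(-54\right)} = \frac{225883}{153696} + \frac{261702}{-118829 - 98766} = \frac{225883}{153696} + \frac{261702}{-217595} = \frac{225883}{153696} + 261702 \left(- \frac{1}{217595}\right) = \frac{225883}{153696} - \frac{37386}{31085} = \frac{1275494399}{4777640160}$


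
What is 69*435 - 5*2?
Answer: 30005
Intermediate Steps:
69*435 - 5*2 = 30015 - 10 = 30005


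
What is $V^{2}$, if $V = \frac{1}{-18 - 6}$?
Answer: $\frac{1}{576} \approx 0.0017361$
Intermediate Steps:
$V = - \frac{1}{24}$ ($V = \frac{1}{-24} = - \frac{1}{24} \approx -0.041667$)
$V^{2} = \left(- \frac{1}{24}\right)^{2} = \frac{1}{576}$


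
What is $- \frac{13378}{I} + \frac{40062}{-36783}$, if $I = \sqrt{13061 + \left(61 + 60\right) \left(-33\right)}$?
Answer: $- \frac{13354}{12261} - \frac{6689 \sqrt{2267}}{2267} \approx -141.58$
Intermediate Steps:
$I = 2 \sqrt{2267}$ ($I = \sqrt{13061 + 121 \left(-33\right)} = \sqrt{13061 - 3993} = \sqrt{9068} = 2 \sqrt{2267} \approx 95.226$)
$- \frac{13378}{I} + \frac{40062}{-36783} = - \frac{13378}{2 \sqrt{2267}} + \frac{40062}{-36783} = - 13378 \frac{\sqrt{2267}}{4534} + 40062 \left(- \frac{1}{36783}\right) = - \frac{6689 \sqrt{2267}}{2267} - \frac{13354}{12261} = - \frac{13354}{12261} - \frac{6689 \sqrt{2267}}{2267}$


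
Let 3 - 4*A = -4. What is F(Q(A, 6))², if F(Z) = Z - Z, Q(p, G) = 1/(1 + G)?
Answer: 0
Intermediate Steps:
A = 7/4 (A = ¾ - ¼*(-4) = ¾ + 1 = 7/4 ≈ 1.7500)
F(Z) = 0
F(Q(A, 6))² = 0² = 0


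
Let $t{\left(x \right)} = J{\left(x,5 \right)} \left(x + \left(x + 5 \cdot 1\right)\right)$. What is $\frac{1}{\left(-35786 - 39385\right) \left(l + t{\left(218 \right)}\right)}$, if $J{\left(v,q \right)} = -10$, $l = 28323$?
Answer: $- \frac{1}{1797564123} \approx -5.5631 \cdot 10^{-10}$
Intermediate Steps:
$t{\left(x \right)} = -50 - 20 x$ ($t{\left(x \right)} = - 10 \left(x + \left(x + 5 \cdot 1\right)\right) = - 10 \left(x + \left(x + 5\right)\right) = - 10 \left(x + \left(5 + x\right)\right) = - 10 \left(5 + 2 x\right) = -50 - 20 x$)
$\frac{1}{\left(-35786 - 39385\right) \left(l + t{\left(218 \right)}\right)} = \frac{1}{\left(-35786 - 39385\right) \left(28323 - 4410\right)} = \frac{1}{\left(-75171\right) \left(28323 - 4410\right)} = \frac{1}{\left(-75171\right) 23913} = \frac{1}{-1797564123} = - \frac{1}{1797564123}$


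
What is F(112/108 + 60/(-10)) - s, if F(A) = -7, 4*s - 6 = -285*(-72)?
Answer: -10277/2 ≈ -5138.5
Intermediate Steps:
s = 10263/2 (s = 3/2 + (-285*(-72))/4 = 3/2 + (1/4)*20520 = 3/2 + 5130 = 10263/2 ≈ 5131.5)
F(112/108 + 60/(-10)) - s = -7 - 1*10263/2 = -7 - 10263/2 = -10277/2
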